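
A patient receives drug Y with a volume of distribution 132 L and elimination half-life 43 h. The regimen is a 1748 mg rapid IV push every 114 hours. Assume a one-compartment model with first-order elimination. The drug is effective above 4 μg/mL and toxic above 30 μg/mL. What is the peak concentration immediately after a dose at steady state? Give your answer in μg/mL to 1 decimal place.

τ/t½ = 114/43 ≈ 2.6512, so fraction remaining f = (1/2)^(114/43) ≈ 0.1592.
At steady state, accumulation factor R = 1/(1 − e^(−kτ)) ≈ 1.1893.
Single-dose peak C₀ = D/Vd = 1748/132 ≈ 13.242 μg/mL.
Cmax,ss = C₀/(1 − f) ≈ 13.242/0.8408 ≈ 15.749 μg/mL.
Peak 15.7 μg/mL vs MTC 30 μg/mL: below toxic threshold.

15.7 μg/mL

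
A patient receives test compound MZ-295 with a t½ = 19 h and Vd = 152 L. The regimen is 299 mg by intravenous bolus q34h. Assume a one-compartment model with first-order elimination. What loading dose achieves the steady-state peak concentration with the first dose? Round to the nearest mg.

f = (1/2)^(34/19) ≈ 0.289278; accumulation ratio R = 1/(1−f) ≈ 1.40702.
Loading dose to hit Cmax,ss on first dose: D_load = D_maint·R ≈ 299 × 1.40702 ≈ 420.70 mg.

421 mg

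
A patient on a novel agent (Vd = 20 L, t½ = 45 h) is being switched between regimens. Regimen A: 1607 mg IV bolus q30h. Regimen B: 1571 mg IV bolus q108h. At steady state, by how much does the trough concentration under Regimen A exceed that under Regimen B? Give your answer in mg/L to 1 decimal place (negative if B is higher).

118.4 mg/L

Regimen A: f = (1/2)^(30/45) ≈ 0.6300; Cmin,ss = (1607/20)·f/(1−f) ≈ 136.812 mg/L.
Regimen B: f = (1/2)^(108/45) ≈ 0.1895; Cmin,ss = (1571/20)·f/(1−f) ≈ 18.365 mg/L.
Difference ≈ 136.812 − 18.365 ≈ 118.447 mg/L.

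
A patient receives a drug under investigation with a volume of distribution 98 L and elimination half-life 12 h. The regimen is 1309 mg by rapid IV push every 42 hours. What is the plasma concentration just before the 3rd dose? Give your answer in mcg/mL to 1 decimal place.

1.3 mcg/mL

f = (1/2)^(τ/t½) = (1/2)^(42/12) ≈ 0.0884.
C₀ = D/Vd = 1309/98 ≈ 13.357 mcg/mL.
Before the 3rd dose, 2 doses have been given. Superposition: Cmin = C₀·(f + f²).
≈ 13.357 × (0.0884 + 0.0078) ≈ 13.357 × 0.0962 ≈ 1.285 mcg/mL.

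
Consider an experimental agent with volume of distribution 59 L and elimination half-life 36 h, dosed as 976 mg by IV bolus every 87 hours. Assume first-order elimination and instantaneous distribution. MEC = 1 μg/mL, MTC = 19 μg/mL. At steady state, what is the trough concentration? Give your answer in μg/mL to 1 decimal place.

3.8 μg/mL

Over one 87-h interval, 87/36 ≈ 2.4167 half-lives elapse, leaving f ≈ 0.1873 of each dose.
Each bolus raises the concentration by D/Vd = 976/59 ≈ 16.542 μg/mL.
Steady-state trough Cmin,ss = C₀·f/(1−f) ≈ 16.542 × 0.1873/0.8127 ≈ 3.812 μg/mL.
Trough 3.8 μg/mL vs MEC 1 μg/mL: adequate.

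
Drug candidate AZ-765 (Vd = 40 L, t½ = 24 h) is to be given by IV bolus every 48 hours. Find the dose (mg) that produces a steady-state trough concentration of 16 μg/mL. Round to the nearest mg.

1920 mg

τ/t½ = 48/24 ≈ 2, so f = (1/2)^(48/24) ≈ 0.250000.
Cmin,ss = (D/Vd)·f/(1−f), so D = Cmin,ss·Vd·(1−f)/f.
D = 16 × 40 × (1−f)/f ≈ 16 × 40 × 3.00000 ≈ 1920.00 mg.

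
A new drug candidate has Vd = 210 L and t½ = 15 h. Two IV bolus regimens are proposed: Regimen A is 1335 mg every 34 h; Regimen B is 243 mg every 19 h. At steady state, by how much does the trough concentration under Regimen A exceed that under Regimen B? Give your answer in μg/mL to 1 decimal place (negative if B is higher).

Regimen A: f = (1/2)^(34/15) ≈ 0.2078; Cmin,ss = (1335/210)·f/(1−f) ≈ 1.668 μg/mL.
Regimen B: f = (1/2)^(19/15) ≈ 0.4156; Cmin,ss = (243/210)·f/(1−f) ≈ 0.823 μg/mL.
Difference ≈ 1.668 − 0.823 ≈ 0.845 μg/mL.

0.8 μg/mL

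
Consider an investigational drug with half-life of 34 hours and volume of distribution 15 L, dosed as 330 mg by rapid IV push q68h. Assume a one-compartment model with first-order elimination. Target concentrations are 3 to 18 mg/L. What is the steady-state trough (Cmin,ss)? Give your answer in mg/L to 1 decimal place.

7.3 mg/L

The dosing interval is 2 half-lives, so f = 2^(−2) = 0.25.
Accumulation ratio R = 1/(1 − f) = 1/0.75 = 4/3.
Single-dose peak C₀ = D/Vd = 330/15 = 22 mg/L.
Steady-state peak Cmax,ss = C₀·R = 22 × 4/3 ≈ 29.333 mg/L.
Steady-state trough Cmin,ss = Cmax,ss·f ≈ 29.333 × 0.25 ≈ 7.333 mg/L.
Trough 7.3 mg/L vs MEC 3 mg/L: adequate.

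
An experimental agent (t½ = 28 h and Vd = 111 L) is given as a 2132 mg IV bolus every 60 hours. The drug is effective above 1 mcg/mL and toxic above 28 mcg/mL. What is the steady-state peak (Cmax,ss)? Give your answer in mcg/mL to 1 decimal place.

k = ln2/t½ = ln2/28 ≈ 0.024755 h⁻¹; fraction remaining f = e^(−kτ) = e^(−0.024755×60) ≈ 0.2264.
Accumulation ratio R = 1/(1 − f) ≈ 1/0.7736 ≈ 1.2927.
Each bolus raises the concentration by D/Vd = 2132/111 ≈ 19.207 mcg/mL.
Steady-state peak Cmax,ss = C₀·R ≈ 19.207 × 1.2927 ≈ 24.829 mcg/mL.
Peak 24.8 mcg/mL vs MTC 28 mcg/mL: below toxic threshold.

24.8 mcg/mL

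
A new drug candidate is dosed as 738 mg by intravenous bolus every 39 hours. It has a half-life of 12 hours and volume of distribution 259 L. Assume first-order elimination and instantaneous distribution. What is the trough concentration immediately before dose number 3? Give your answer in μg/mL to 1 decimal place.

0.3 μg/mL

f = (1/2)^(τ/t½) = (1/2)^(39/12) ≈ 0.1051.
C₀ = D/Vd = 738/259 ≈ 2.849 μg/mL.
Before the 3rd dose, 2 doses have been given. Superposition: Cmin = C₀·(f + f²).
≈ 2.849 × (0.1051 + 0.0110) ≈ 2.849 × 0.1161 ≈ 0.331 μg/mL.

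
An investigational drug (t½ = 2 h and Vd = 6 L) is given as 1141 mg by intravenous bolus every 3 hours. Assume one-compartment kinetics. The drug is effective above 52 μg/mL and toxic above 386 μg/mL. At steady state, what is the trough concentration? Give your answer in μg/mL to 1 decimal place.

104.0 μg/mL

k = ln2/t½ = ln2/2 ≈ 0.346574 h⁻¹; fraction remaining f = e^(−kτ) = e^(−0.346574×3) ≈ 0.3536.
At steady state, accumulation factor R = 1/(1 − e^(−kτ)) ≈ 1.5470.
Each bolus raises the concentration by D/Vd = 1141/6 ≈ 190.167 μg/mL.
Steady-state peak Cmax,ss = C₀·R ≈ 190.167 × 1.5470 ≈ 294.188 μg/mL.
Steady-state trough Cmin,ss = Cmax,ss·f ≈ 294.188 × 0.3536 ≈ 104.025 μg/mL.
Trough 104.0 μg/mL vs MEC 52 μg/mL: adequate.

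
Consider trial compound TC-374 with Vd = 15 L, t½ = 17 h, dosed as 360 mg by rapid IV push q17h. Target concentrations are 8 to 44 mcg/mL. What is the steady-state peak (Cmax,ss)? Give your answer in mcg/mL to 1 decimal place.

48.0 mcg/mL

τ = 17 h = 1 half-life, so f = (1/2)^1 = 0.5.
At steady state, R = 1/(1 − 0.5) = 2/1.
Single-dose peak C₀ = D/Vd = 360/15 = 24 mcg/mL.
Steady-state peak Cmax,ss = C₀·R = 24 × 2/1 ≈ 48.000 mcg/mL.
Peak 48.0 mcg/mL vs MTC 44 mcg/mL: exceeds toxic threshold.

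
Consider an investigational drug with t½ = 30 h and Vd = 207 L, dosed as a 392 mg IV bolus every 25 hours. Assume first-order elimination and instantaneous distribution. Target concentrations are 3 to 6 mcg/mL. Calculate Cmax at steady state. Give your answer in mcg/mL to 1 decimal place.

4.3 mcg/mL

Over one 25-h interval, 25/30 ≈ 0.83333 half-lives elapse, leaving f ≈ 0.5612 of each dose.
At steady state, accumulation factor R = 1/(1 − e^(−kτ)) ≈ 2.2789.
Single-dose peak C₀ = D/Vd = 392/207 ≈ 1.894 mcg/mL.
Steady-state peak Cmax,ss = C₀·R ≈ 1.894 × 2.2789 ≈ 4.316 mcg/mL.
Peak 4.3 mcg/mL vs MTC 6 mcg/mL: below toxic threshold.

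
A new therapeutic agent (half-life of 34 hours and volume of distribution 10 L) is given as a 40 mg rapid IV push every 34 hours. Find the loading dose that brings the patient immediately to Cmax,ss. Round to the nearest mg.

80 mg

f = (1/2)^(34/34) ≈ 0.500000; accumulation ratio R = 1/(1−f) ≈ 2.00000.
Loading dose to hit Cmax,ss on first dose: D_load = D_maint·R ≈ 40 × 2.00000 ≈ 80.00 mg.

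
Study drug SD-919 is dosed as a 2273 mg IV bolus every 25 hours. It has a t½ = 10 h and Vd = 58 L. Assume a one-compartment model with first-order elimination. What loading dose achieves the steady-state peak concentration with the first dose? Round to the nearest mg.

f = (1/2)^(25/10) ≈ 0.176777; accumulation ratio R = 1/(1−f) ≈ 1.21474.
Loading dose to hit Cmax,ss on first dose: D_load = D_maint·R ≈ 2273 × 1.21474 ≈ 2761.10 mg.

2761 mg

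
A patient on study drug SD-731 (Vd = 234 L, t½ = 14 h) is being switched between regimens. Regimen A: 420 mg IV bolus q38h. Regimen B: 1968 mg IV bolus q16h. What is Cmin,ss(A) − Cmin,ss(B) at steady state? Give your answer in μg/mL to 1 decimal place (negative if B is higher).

-6.6 μg/mL

Regimen A: f = (1/2)^(38/14) ≈ 0.1524; Cmin,ss = (420/234)·f/(1−f) ≈ 0.323 μg/mL.
Regimen B: f = (1/2)^(16/14) ≈ 0.4529; Cmin,ss = (1968/234)·f/(1−f) ≈ 6.962 μg/mL.
Difference ≈ 0.323 − 6.962 ≈ -6.639 μg/mL.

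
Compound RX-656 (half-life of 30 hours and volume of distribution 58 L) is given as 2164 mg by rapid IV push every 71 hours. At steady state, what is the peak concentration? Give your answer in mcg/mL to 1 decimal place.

46.3 mcg/mL

k = ln2/t½ = ln2/30 ≈ 0.023105 h⁻¹; fraction remaining f = e^(−kτ) = e^(−0.023105×71) ≈ 0.1939.
At steady state, accumulation factor R = 1/(1 − e^(−kτ)) ≈ 1.2405.
Each bolus raises the concentration by D/Vd = 2164/58 ≈ 37.310 mcg/mL.
Steady-state peak Cmax,ss = C₀·R ≈ 37.310 × 1.2405 ≈ 46.283 mcg/mL.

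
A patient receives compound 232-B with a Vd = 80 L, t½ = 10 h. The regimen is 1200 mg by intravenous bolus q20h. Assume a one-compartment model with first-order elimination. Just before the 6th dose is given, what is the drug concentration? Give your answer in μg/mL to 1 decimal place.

f = (1/2)^(τ/t½) = (1/2)^(20/10) ≈ 0.2500.
C₀ = D/Vd = 1200/80 ≈ 15.000 μg/mL.
Before the 6th dose, 5 doses have been given. Superposition: Cmin = C₀·(f + f² + … + f^5).
≈ 15.000 × (0.2500 + 0.0625 + 0.0156 + 0.0039 + 0.0010) ≈ 15.000 × 0.3330 ≈ 4.995 μg/mL.

5.0 μg/mL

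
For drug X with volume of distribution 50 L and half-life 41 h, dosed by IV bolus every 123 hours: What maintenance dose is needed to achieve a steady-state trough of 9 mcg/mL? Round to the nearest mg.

3150 mg

τ/t½ = 123/41 ≈ 3, so f = (1/2)^(123/41) ≈ 0.125000.
Cmin,ss = (D/Vd)·f/(1−f), so D = Cmin,ss·Vd·(1−f)/f.
D = 9 × 50 × (1−f)/f ≈ 9 × 50 × 7.00000 ≈ 3150.00 mg.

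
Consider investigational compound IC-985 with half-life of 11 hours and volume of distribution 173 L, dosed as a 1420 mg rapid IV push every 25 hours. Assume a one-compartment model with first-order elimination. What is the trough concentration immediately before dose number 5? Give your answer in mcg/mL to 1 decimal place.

f = (1/2)^(τ/t½) = (1/2)^(25/11) ≈ 0.2069.
C₀ = D/Vd = 1420/173 ≈ 8.208 mcg/mL.
Before the 5th dose, 4 doses have been given. Superposition: Cmin = C₀·(f + f² + … + f^4).
≈ 8.208 × (0.2069 + 0.0428 + 0.0089 + 0.0018) ≈ 8.208 × 0.2604 ≈ 2.137 mcg/mL.

2.1 mcg/mL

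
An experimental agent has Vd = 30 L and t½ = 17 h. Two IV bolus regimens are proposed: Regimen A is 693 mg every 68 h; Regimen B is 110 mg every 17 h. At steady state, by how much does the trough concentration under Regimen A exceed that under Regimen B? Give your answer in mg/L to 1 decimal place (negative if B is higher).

-2.1 mg/L

Regimen A: f = (1/2)^(68/17) ≈ 0.0625; Cmin,ss = (693/30)·f/(1−f) ≈ 1.540 mg/L.
Regimen B: f = (1/2)^(17/17) ≈ 0.5000; Cmin,ss = (110/30)·f/(1−f) ≈ 3.667 mg/L.
Difference ≈ 1.540 − 3.667 ≈ -2.127 mg/L.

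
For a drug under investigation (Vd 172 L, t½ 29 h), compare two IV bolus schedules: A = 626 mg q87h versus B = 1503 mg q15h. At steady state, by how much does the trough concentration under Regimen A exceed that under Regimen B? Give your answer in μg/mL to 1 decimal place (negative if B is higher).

Regimen A: f = (1/2)^(87/29) ≈ 0.1250; Cmin,ss = (626/172)·f/(1−f) ≈ 0.520 μg/mL.
Regimen B: f = (1/2)^(15/29) ≈ 0.6987; Cmin,ss = (1503/172)·f/(1−f) ≈ 20.264 μg/mL.
Difference ≈ 0.520 − 20.264 ≈ -19.744 μg/mL.

-19.7 μg/mL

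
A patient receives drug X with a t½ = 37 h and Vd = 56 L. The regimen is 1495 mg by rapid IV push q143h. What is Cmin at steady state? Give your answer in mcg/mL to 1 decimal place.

k = ln2/t½ = ln2/37 ≈ 0.018734 h⁻¹; fraction remaining f = e^(−kτ) = e^(−0.018734×143) ≈ 0.0686.
At steady state, accumulation factor R = 1/(1 − e^(−kτ)) ≈ 1.0737.
Single-dose peak C₀ = D/Vd = 1495/56 ≈ 26.696 mcg/mL.
Cmax,ss = C₀/(1 − f) ≈ 26.696/0.9314 ≈ 28.662 mcg/mL.
One interval later, Cmin,ss = Cmax,ss·e^(−kτ) ≈ 28.662 × 0.0686 ≈ 1.966 mcg/mL.

2.0 mcg/mL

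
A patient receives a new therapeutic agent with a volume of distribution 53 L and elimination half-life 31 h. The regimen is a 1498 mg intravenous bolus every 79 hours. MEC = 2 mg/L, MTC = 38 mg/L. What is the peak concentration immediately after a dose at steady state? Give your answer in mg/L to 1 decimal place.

34.1 mg/L

τ/t½ = 79/31 ≈ 2.5484, so fraction remaining f = (1/2)^(79/31) ≈ 0.1709.
Accumulation ratio R = 1/(1 − f) ≈ 1/0.8291 ≈ 1.2061.
Single-dose peak C₀ = D/Vd = 1498/53 ≈ 28.264 mg/L.
Steady-state peak Cmax,ss = C₀·R ≈ 28.264 × 1.2061 ≈ 34.089 mg/L.
Peak 34.1 mg/L vs MTC 38 mg/L: below toxic threshold.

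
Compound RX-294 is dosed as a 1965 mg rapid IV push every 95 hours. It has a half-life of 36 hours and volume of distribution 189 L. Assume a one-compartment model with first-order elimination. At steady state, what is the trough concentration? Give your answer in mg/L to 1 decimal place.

2.0 mg/L

Over one 95-h interval, 95/36 ≈ 2.6389 half-lives elapse, leaving f ≈ 0.1606 of each dose.
At steady state, accumulation factor R = 1/(1 − e^(−kτ)) ≈ 1.1913.
Single-dose peak C₀ = D/Vd = 1965/189 ≈ 10.397 mg/L.
Cmax,ss = C₀/(1 − f) ≈ 10.397/0.8394 ≈ 12.386 mg/L.
Steady-state trough Cmin,ss = Cmax,ss·f ≈ 12.386 × 0.1606 ≈ 1.989 mg/L.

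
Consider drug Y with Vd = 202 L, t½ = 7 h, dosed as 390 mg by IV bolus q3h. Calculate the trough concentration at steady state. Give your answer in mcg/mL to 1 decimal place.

5.6 mcg/mL

τ/t½ = 3/7 ≈ 0.42857, so fraction remaining f = (1/2)^(3/7) ≈ 0.7430.
Single-dose peak C₀ = D/Vd = 390/202 ≈ 1.931 mcg/mL.
Steady-state trough Cmin,ss = C₀·f/(1−f) ≈ 1.931 × 0.7430/0.2570 ≈ 5.583 mcg/mL.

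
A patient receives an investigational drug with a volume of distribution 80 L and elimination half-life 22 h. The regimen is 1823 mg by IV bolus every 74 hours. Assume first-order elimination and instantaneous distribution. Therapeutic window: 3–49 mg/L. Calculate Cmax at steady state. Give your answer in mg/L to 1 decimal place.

τ/t½ = 74/22 ≈ 3.3636, so fraction remaining f = (1/2)^(74/22) ≈ 0.0972.
At steady state, accumulation factor R = 1/(1 − e^(−kτ)) ≈ 1.1077.
Single-dose peak C₀ = D/Vd = 1823/80 ≈ 22.788 mg/L.
Steady-state peak Cmax,ss = C₀·R ≈ 22.788 × 1.1077 ≈ 25.242 mg/L.
Peak 25.2 mg/L vs MTC 49 mg/L: below toxic threshold.

25.2 mg/L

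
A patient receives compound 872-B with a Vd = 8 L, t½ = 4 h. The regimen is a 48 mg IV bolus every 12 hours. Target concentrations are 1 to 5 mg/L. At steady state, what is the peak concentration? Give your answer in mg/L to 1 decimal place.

6.9 mg/L

The dosing interval is 3 half-lives, so f = 2^(−3) = 0.125.
Accumulation ratio R = 1/(1 − f) = 1/0.875 = 8/7.
Single-dose peak C₀ = D/Vd = 48/8 = 6 mg/L.
Steady-state peak Cmax,ss = C₀·R = 6 × 8/7 ≈ 6.857 mg/L.
Peak 6.9 mg/L vs MTC 5 mg/L: exceeds toxic threshold.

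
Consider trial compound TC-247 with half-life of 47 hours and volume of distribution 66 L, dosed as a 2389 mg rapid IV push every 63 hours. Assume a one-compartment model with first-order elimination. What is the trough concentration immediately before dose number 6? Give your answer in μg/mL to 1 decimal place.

f = (1/2)^(τ/t½) = (1/2)^(63/47) ≈ 0.3949.
C₀ = D/Vd = 2389/66 ≈ 36.197 μg/mL.
Before the 6th dose, 5 doses have been given. Superposition: Cmin = C₀·(f + f² + … + f^5).
≈ 36.197 × (0.3949 + 0.1559 + 0.0616 + 0.0243 + 0.0096) ≈ 36.197 × 0.6463 ≈ 23.394 μg/mL.

23.4 μg/mL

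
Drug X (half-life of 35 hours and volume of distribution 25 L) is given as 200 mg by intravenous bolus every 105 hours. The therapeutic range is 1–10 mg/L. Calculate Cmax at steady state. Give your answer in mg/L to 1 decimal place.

τ = 105 h = 3 half-lives, so f = (1/2)^3 = 0.125.
Accumulation ratio R = 1/(1 − f) = 1/0.875 = 8/7.
Single-dose peak C₀ = D/Vd = 200/25 = 8 mg/L.
Steady-state peak Cmax,ss = C₀·R = 8 × 8/7 ≈ 9.143 mg/L.
Peak 9.1 mg/L vs MTC 10 mg/L: below toxic threshold.

9.1 mg/L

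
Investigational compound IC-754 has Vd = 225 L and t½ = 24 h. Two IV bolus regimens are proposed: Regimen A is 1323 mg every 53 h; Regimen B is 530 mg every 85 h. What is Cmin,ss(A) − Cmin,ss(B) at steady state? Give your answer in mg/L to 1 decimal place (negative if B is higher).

Regimen A: f = (1/2)^(53/24) ≈ 0.2164; Cmin,ss = (1323/225)·f/(1−f) ≈ 1.624 mg/L.
Regimen B: f = (1/2)^(85/24) ≈ 0.0859; Cmin,ss = (530/225)·f/(1−f) ≈ 0.221 mg/L.
Difference ≈ 1.624 − 0.221 ≈ 1.403 mg/L.

1.4 mg/L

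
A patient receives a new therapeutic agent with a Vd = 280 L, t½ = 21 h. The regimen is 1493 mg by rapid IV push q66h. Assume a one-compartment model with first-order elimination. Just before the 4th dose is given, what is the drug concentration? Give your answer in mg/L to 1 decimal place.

f = (1/2)^(τ/t½) = (1/2)^(66/21) ≈ 0.1132.
C₀ = D/Vd = 1493/280 ≈ 5.332 mg/L.
Before the 4th dose, 3 doses have been given. Superposition: Cmin = C₀·(f + f² + … + f^3).
≈ 5.332 × (0.1132 + 0.0128 + 0.0015) ≈ 5.332 × 0.1275 ≈ 0.680 mg/L.

0.7 mg/L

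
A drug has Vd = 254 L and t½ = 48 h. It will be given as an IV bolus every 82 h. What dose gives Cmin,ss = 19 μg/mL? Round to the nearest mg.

τ/t½ = 82/48 ≈ 1.7083, so f = (1/2)^(82/48) ≈ 0.306013.
Cmin,ss = (D/Vd)·f/(1−f), so D = Cmin,ss·Vd·(1−f)/f.
D = 19 × 254 × (1−f)/f ≈ 19 × 254 × 2.26784 ≈ 10944.60 mg.

10945 mg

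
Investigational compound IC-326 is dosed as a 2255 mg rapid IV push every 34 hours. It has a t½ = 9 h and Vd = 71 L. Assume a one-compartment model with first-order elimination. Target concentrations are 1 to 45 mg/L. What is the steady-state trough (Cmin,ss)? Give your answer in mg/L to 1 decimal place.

τ/t½ = 34/9 ≈ 3.7778, so fraction remaining f = (1/2)^(34/9) ≈ 0.0729.
Accumulation ratio R = 1/(1 − f) ≈ 1/0.9271 ≈ 1.0786.
Each bolus raises the concentration by D/Vd = 2255/71 ≈ 31.761 mg/L.
Steady-state peak Cmax,ss = C₀·R ≈ 31.761 × 1.0786 ≈ 34.257 mg/L.
One interval later, Cmin,ss = Cmax,ss·e^(−kτ) ≈ 34.257 × 0.0729 ≈ 2.497 mg/L.
Trough 2.5 mg/L vs MEC 1 mg/L: adequate.

2.5 mg/L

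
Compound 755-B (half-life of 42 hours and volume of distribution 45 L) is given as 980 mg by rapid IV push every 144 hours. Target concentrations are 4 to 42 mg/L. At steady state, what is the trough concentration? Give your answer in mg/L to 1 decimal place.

2.2 mg/L

τ/t½ = 144/42 ≈ 3.4286, so fraction remaining f = (1/2)^(144/42) ≈ 0.0929.
Each bolus raises the concentration by D/Vd = 980/45 ≈ 21.778 mg/L.
Steady-state trough Cmin,ss = C₀·f/(1−f) ≈ 21.778 × 0.0929/0.9071 ≈ 2.230 mg/L.
Trough 2.2 mg/L vs MEC 4 mg/L: subtherapeutic.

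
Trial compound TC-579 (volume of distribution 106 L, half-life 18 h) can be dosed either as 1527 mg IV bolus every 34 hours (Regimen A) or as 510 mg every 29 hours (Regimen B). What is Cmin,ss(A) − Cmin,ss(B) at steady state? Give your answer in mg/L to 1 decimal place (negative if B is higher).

3.0 mg/L

Regimen A: f = (1/2)^(34/18) ≈ 0.2700; Cmin,ss = (1527/106)·f/(1−f) ≈ 5.328 mg/L.
Regimen B: f = (1/2)^(29/18) ≈ 0.3273; Cmin,ss = (510/106)·f/(1−f) ≈ 2.341 mg/L.
Difference ≈ 5.328 − 2.341 ≈ 2.987 mg/L.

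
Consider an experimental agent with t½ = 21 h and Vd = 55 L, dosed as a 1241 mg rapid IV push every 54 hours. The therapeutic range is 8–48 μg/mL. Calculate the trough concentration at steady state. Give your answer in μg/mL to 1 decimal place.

Over one 54-h interval, 54/21 ≈ 2.5714 half-lives elapse, leaving f ≈ 0.1682 of each dose.
At steady state, accumulation factor R = 1/(1 − e^(−kτ)) ≈ 1.2022.
Single-dose peak C₀ = D/Vd = 1241/55 ≈ 22.564 μg/mL.
Steady-state peak Cmax,ss = C₀·R ≈ 22.564 × 1.2022 ≈ 27.126 μg/mL.
Steady-state trough Cmin,ss = Cmax,ss·f ≈ 27.126 × 0.1682 ≈ 4.563 μg/mL.
Trough 4.6 μg/mL vs MEC 8 μg/mL: subtherapeutic.

4.6 μg/mL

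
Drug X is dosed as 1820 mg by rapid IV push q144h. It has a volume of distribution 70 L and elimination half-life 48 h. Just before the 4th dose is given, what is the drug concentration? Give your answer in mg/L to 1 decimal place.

3.7 mg/L

f = (1/2)^(τ/t½) = (1/2)^(144/48) ≈ 0.1250.
C₀ = D/Vd = 1820/70 ≈ 26.000 mg/L.
Before the 4th dose, 3 doses have been given. Superposition: Cmin = C₀·(f + f² + … + f^3).
≈ 26.000 × (0.1250 + 0.0156 + 0.0020) ≈ 26.000 × 0.1426 ≈ 3.708 mg/L.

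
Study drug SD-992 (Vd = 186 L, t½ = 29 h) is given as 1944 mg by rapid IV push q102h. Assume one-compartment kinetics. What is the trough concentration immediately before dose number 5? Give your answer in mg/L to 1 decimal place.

1.0 mg/L

f = (1/2)^(τ/t½) = (1/2)^(102/29) ≈ 0.0873.
C₀ = D/Vd = 1944/186 ≈ 10.452 mg/L.
Before the 5th dose, 4 doses have been given. Superposition: Cmin = C₀·(f + f² + … + f^4).
≈ 10.452 × (0.0873 + 0.0076 + 0.0007 + 0.0001) ≈ 10.452 × 0.0957 ≈ 1.000 mg/L.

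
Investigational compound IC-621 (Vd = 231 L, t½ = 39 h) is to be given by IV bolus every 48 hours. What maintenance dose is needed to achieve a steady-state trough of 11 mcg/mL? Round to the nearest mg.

3423 mg

τ/t½ = 48/39 ≈ 1.2308, so f = (1/2)^(48/39) ≈ 0.426090.
Cmin,ss = (D/Vd)·f/(1−f), so D = Cmin,ss·Vd·(1−f)/f.
D = 11 × 231 × (1−f)/f ≈ 11 × 231 × 1.34692 ≈ 3422.52 mg.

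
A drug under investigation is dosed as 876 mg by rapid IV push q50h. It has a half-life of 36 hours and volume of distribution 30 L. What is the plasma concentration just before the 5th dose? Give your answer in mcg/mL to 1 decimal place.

f = (1/2)^(τ/t½) = (1/2)^(50/36) ≈ 0.3819.
C₀ = D/Vd = 876/30 ≈ 29.200 mcg/mL.
Before the 5th dose, 4 doses have been given. Superposition: Cmin = C₀·(f + f² + … + f^4).
≈ 29.200 × (0.3819 + 0.1458 + 0.0557 + 0.0213) ≈ 29.200 × 0.6047 ≈ 17.657 mcg/mL.

17.7 mcg/mL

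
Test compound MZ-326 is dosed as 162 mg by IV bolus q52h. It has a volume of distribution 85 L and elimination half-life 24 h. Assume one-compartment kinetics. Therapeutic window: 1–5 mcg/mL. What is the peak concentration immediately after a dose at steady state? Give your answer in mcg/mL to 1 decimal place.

Over one 52-h interval, 52/24 ≈ 2.1667 half-lives elapse, leaving f ≈ 0.2227 of each dose.
At steady state, accumulation factor R = 1/(1 − e^(−kτ)) ≈ 1.2865.
Single-dose peak C₀ = D/Vd = 162/85 ≈ 1.906 mcg/mL.
Cmax,ss = C₀/(1 − f) ≈ 1.906/0.7773 ≈ 2.452 mcg/mL.
Peak 2.5 mcg/mL vs MTC 5 mcg/mL: below toxic threshold.

2.5 mcg/mL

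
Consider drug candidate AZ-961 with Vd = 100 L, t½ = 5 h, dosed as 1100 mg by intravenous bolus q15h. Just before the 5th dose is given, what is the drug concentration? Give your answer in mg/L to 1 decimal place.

f = (1/2)^(τ/t½) = (1/2)^(15/5) ≈ 0.1250.
C₀ = D/Vd = 1100/100 ≈ 11.000 mg/L.
Before the 5th dose, 4 doses have been given. Superposition: Cmin = C₀·(f + f² + … + f^4).
≈ 11.000 × (0.1250 + 0.0156 + 0.0020 + 0.0002) ≈ 11.000 × 0.1428 ≈ 1.571 mg/L.

1.6 mg/L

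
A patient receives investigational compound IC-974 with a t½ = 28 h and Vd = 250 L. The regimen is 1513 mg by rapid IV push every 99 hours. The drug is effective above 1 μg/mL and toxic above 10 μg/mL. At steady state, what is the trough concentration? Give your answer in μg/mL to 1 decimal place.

0.6 μg/mL

k = ln2/t½ = ln2/28 ≈ 0.024755 h⁻¹; fraction remaining f = e^(−kτ) = e^(−0.024755×99) ≈ 0.0862.
Each bolus raises the concentration by D/Vd = 1513/250 ≈ 6.052 μg/mL.
Steady-state trough Cmin,ss = C₀·f/(1−f) ≈ 6.052 × 0.0862/0.9138 ≈ 0.571 μg/mL.
Trough 0.6 μg/mL vs MEC 1 μg/mL: subtherapeutic.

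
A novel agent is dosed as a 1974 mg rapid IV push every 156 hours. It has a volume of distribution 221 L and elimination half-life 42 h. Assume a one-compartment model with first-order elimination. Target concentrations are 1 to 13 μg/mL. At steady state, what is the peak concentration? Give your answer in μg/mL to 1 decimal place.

9.7 μg/mL

k = ln2/t½ = ln2/42 ≈ 0.016504 h⁻¹; fraction remaining f = e^(−kτ) = e^(−0.016504×156) ≈ 0.0762.
Accumulation ratio R = 1/(1 − f) ≈ 1/0.9238 ≈ 1.0825.
Single-dose peak C₀ = D/Vd = 1974/221 ≈ 8.932 μg/mL.
Cmax,ss = C₀/(1 − f) ≈ 8.932/0.9238 ≈ 9.669 μg/mL.
Peak 9.7 μg/mL vs MTC 13 μg/mL: below toxic threshold.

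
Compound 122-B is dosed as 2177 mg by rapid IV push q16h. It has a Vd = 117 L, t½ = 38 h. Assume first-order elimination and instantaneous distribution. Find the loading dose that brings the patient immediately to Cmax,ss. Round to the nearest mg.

f = (1/2)^(16/38) ≈ 0.746879; accumulation ratio R = 1/(1−f) ≈ 3.95068.
Loading dose to hit Cmax,ss on first dose: D_load = D_maint·R ≈ 2177 × 3.95068 ≈ 8600.63 mg.

8601 mg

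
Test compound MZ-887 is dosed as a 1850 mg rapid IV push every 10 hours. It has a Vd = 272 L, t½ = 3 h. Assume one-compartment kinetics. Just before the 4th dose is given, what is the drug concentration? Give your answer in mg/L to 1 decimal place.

f = (1/2)^(τ/t½) = (1/2)^(10/3) ≈ 0.0992.
C₀ = D/Vd = 1850/272 ≈ 6.801 mg/L.
Before the 4th dose, 3 doses have been given. Superposition: Cmin = C₀·(f + f² + … + f^3).
≈ 6.801 × (0.0992 + 0.0098 + 0.0010) ≈ 6.801 × 0.1100 ≈ 0.748 mg/L.

0.7 mg/L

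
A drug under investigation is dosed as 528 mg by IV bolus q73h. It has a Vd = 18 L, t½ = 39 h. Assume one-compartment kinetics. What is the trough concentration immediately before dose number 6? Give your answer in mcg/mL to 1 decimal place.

11.0 mcg/mL

f = (1/2)^(τ/t½) = (1/2)^(73/39) ≈ 0.2732.
C₀ = D/Vd = 528/18 ≈ 29.333 mcg/mL.
Before the 6th dose, 5 doses have been given. Superposition: Cmin = C₀·(f + f² + … + f^5).
≈ 29.333 × (0.2732 + 0.0746 + 0.0204 + 0.0056 + 0.0015) ≈ 29.333 × 0.3753 ≈ 11.009 mcg/mL.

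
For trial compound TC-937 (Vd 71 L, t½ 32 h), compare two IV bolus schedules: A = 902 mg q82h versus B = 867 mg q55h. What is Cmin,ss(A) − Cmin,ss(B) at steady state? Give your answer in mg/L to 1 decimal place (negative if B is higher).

-2.7 mg/L

Regimen A: f = (1/2)^(82/32) ≈ 0.1693; Cmin,ss = (902/71)·f/(1−f) ≈ 2.589 mg/L.
Regimen B: f = (1/2)^(55/32) ≈ 0.3038; Cmin,ss = (867/71)·f/(1−f) ≈ 5.329 mg/L.
Difference ≈ 2.589 − 5.329 ≈ -2.740 mg/L.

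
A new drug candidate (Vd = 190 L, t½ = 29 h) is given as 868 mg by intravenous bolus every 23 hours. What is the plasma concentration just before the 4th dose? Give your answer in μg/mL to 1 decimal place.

5.0 μg/mL

f = (1/2)^(τ/t½) = (1/2)^(23/29) ≈ 0.5771.
C₀ = D/Vd = 868/190 ≈ 4.568 μg/mL.
Before the 4th dose, 3 doses have been given. Superposition: Cmin = C₀·(f + f² + … + f^3).
≈ 4.568 × (0.5771 + 0.3330 + 0.1922) ≈ 4.568 × 1.1023 ≈ 5.035 μg/mL.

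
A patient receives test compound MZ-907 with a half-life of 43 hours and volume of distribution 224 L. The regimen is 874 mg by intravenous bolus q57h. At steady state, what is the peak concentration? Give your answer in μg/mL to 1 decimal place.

Over one 57-h interval, 57/43 ≈ 1.3256 half-lives elapse, leaving f ≈ 0.3990 of each dose.
Accumulation ratio R = 1/(1 − f) ≈ 1/0.6010 ≈ 1.6639.
Single-dose peak C₀ = D/Vd = 874/224 ≈ 3.902 μg/mL.
Cmax,ss = C₀/(1 − f) ≈ 3.902/0.6010 ≈ 6.493 μg/mL.

6.5 μg/mL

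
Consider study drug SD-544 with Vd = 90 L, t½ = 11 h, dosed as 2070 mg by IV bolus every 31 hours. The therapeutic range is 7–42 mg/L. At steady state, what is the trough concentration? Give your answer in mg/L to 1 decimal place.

3.8 mg/L

k = ln2/t½ = ln2/11 ≈ 0.063013 h⁻¹; fraction remaining f = e^(−kτ) = e^(−0.063013×31) ≈ 0.1418.
Each bolus raises the concentration by D/Vd = 2070/90 ≈ 23.000 mg/L.
Steady-state trough Cmin,ss = C₀·f/(1−f) ≈ 23.000 × 0.1418/0.8582 ≈ 3.800 mg/L.
Trough 3.8 mg/L vs MEC 7 mg/L: subtherapeutic.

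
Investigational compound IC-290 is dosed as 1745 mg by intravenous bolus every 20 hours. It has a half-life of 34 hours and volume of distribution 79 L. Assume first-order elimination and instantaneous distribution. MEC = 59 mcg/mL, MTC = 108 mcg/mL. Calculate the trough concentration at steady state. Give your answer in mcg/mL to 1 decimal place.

43.9 mcg/mL

τ/t½ = 20/34 ≈ 0.58824, so fraction remaining f = (1/2)^(20/34) ≈ 0.6652.
Each bolus raises the concentration by D/Vd = 1745/79 ≈ 22.089 mcg/mL.
Steady-state trough Cmin,ss = C₀·f/(1−f) ≈ 22.089 × 0.6652/0.3348 ≈ 43.888 mcg/mL.
Trough 43.9 mcg/mL vs MEC 59 mcg/mL: subtherapeutic.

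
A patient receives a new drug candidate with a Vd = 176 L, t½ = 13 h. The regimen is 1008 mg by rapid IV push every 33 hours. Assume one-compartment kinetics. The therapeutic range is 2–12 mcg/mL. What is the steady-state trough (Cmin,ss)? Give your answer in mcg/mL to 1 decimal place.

1.2 mcg/mL

Over one 33-h interval, 33/13 ≈ 2.5385 half-lives elapse, leaving f ≈ 0.1721 of each dose.
Accumulation ratio R = 1/(1 − f) ≈ 1/0.8279 ≈ 1.2079.
Each bolus raises the concentration by D/Vd = 1008/176 ≈ 5.727 mcg/mL.
Cmax,ss = C₀/(1 − f) ≈ 5.727/0.8279 ≈ 6.918 mcg/mL.
One interval later, Cmin,ss = Cmax,ss·e^(−kτ) ≈ 6.918 × 0.1721 ≈ 1.191 mcg/mL.
Trough 1.2 mcg/mL vs MEC 2 mcg/mL: subtherapeutic.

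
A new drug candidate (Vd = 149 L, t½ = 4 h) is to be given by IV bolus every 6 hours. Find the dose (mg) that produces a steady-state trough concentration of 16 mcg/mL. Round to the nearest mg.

τ/t½ = 6/4 ≈ 1.5, so f = (1/2)^(6/4) ≈ 0.353553.
Cmin,ss = (D/Vd)·f/(1−f), so D = Cmin,ss·Vd·(1−f)/f.
D = 16 × 149 × (1−f)/f ≈ 16 × 149 × 1.82843 ≈ 4358.98 mg.

4359 mg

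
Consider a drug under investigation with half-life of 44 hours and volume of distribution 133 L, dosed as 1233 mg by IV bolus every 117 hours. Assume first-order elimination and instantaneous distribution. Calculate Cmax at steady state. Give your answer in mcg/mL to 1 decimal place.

k = ln2/t½ = ln2/44 ≈ 0.015753 h⁻¹; fraction remaining f = e^(−kτ) = e^(−0.015753×117) ≈ 0.1583.
Accumulation ratio R = 1/(1 − f) ≈ 1/0.8417 ≈ 1.1881.
Each bolus raises the concentration by D/Vd = 1233/133 ≈ 9.271 mcg/mL.
Steady-state peak Cmax,ss = C₀·R ≈ 9.271 × 1.1881 ≈ 11.015 mcg/mL.

11.0 mcg/mL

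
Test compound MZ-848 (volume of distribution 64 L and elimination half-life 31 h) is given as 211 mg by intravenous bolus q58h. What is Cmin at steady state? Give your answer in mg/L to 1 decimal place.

k = ln2/t½ = ln2/31 ≈ 0.022360 h⁻¹; fraction remaining f = e^(−kτ) = e^(−0.022360×58) ≈ 0.2734.
Accumulation ratio R = 1/(1 − f) ≈ 1/0.7266 ≈ 1.3763.
Single-dose peak C₀ = D/Vd = 211/64 ≈ 3.297 mg/L.
Cmax,ss = C₀/(1 − f) ≈ 3.297/0.7266 ≈ 4.538 mg/L.
Steady-state trough Cmin,ss = Cmax,ss·f ≈ 4.538 × 0.2734 ≈ 1.241 mg/L.

1.2 mg/L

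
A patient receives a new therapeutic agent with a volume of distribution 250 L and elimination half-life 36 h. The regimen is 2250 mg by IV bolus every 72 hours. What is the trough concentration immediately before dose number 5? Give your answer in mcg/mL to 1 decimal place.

f = (1/2)^(τ/t½) = (1/2)^(72/36) ≈ 0.2500.
C₀ = D/Vd = 2250/250 ≈ 9.000 mcg/mL.
Before the 5th dose, 4 doses have been given. Superposition: Cmin = C₀·(f + f² + … + f^4).
≈ 9.000 × (0.2500 + 0.0625 + 0.0156 + 0.0039) ≈ 9.000 × 0.3320 ≈ 2.988 mcg/mL.

3.0 mcg/mL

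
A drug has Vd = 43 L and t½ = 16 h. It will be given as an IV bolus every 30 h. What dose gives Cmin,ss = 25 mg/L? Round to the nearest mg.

τ/t½ = 30/16 ≈ 1.875, so f = (1/2)^(30/16) ≈ 0.272627.
Cmin,ss = (D/Vd)·f/(1−f), so D = Cmin,ss·Vd·(1−f)/f.
D = 25 × 43 × (1−f)/f ≈ 25 × 43 × 2.66802 ≈ 2868.12 mg.

2868 mg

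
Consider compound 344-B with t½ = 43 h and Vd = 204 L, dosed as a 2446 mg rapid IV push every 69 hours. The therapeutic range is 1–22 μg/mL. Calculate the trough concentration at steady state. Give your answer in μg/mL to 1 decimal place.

k = ln2/t½ = ln2/43 ≈ 0.016120 h⁻¹; fraction remaining f = e^(−kτ) = e^(−0.016120×69) ≈ 0.3288.
Each bolus raises the concentration by D/Vd = 2446/204 ≈ 11.990 μg/mL.
Steady-state trough Cmin,ss = C₀·f/(1−f) ≈ 11.990 × 0.3288/0.6712 ≈ 5.874 μg/mL.
Trough 5.9 μg/mL vs MEC 1 μg/mL: adequate.

5.9 μg/mL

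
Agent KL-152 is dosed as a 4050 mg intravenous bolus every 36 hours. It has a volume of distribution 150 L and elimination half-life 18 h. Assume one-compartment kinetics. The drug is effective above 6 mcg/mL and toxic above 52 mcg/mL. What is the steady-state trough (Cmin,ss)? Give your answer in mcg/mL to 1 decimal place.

The dosing interval is 2 half-lives, so f = 2^(−2) = 0.25.
At steady state, R = 1/(1 − 0.25) = 4/3.
Single-dose peak C₀ = D/Vd = 4050/150 = 27 mcg/mL.
Steady-state peak Cmax,ss = C₀·R = 27 × 4/3 ≈ 36.000 mcg/mL.
Steady-state trough Cmin,ss = Cmax,ss·f ≈ 36.000 × 0.25 ≈ 9.000 mcg/mL.
Trough 9.0 mcg/mL vs MEC 6 mcg/mL: adequate.

9.0 mcg/mL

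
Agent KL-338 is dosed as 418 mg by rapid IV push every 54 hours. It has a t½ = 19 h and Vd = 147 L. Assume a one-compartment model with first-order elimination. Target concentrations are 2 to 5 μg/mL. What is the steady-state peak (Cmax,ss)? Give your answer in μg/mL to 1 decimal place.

Over one 54-h interval, 54/19 ≈ 2.8421 half-lives elapse, leaving f ≈ 0.1395 of each dose.
Accumulation ratio R = 1/(1 − f) ≈ 1/0.8605 ≈ 1.1621.
Single-dose peak C₀ = D/Vd = 418/147 ≈ 2.844 μg/mL.
Cmax,ss = C₀/(1 − f) ≈ 2.844/0.8605 ≈ 3.305 μg/mL.
Peak 3.3 μg/mL vs MTC 5 μg/mL: below toxic threshold.

3.3 μg/mL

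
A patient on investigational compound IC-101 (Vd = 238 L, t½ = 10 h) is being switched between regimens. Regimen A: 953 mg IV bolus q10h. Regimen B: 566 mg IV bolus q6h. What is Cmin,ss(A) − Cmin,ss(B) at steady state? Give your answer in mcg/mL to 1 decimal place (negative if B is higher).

Regimen A: f = (1/2)^(10/10) ≈ 0.5000; Cmin,ss = (953/238)·f/(1−f) ≈ 4.004 mcg/mL.
Regimen B: f = (1/2)^(6/10) ≈ 0.6598; Cmin,ss = (566/238)·f/(1−f) ≈ 4.612 mcg/mL.
Difference ≈ 4.004 − 4.612 ≈ -0.608 mcg/mL.

-0.6 mcg/mL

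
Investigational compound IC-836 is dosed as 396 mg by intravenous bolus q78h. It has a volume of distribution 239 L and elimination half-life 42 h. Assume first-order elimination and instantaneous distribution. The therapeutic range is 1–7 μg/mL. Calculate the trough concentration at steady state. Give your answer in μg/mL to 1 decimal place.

0.6 μg/mL

Over one 78-h interval, 78/42 ≈ 1.8571 half-lives elapse, leaving f ≈ 0.2760 of each dose.
Accumulation ratio R = 1/(1 − f) ≈ 1/0.7240 ≈ 1.3812.
Each bolus raises the concentration by D/Vd = 396/239 ≈ 1.657 μg/mL.
Cmax,ss = C₀/(1 − f) ≈ 1.657/0.7240 ≈ 2.289 μg/mL.
One interval later, Cmin,ss = Cmax,ss·e^(−kτ) ≈ 2.289 × 0.2760 ≈ 0.632 μg/mL.
Trough 0.6 μg/mL vs MEC 1 μg/mL: subtherapeutic.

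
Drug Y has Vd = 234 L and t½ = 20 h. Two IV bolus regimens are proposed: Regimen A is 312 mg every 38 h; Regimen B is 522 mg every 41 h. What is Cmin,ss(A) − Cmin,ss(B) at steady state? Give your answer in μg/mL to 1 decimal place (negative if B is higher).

-0.2 μg/mL

Regimen A: f = (1/2)^(38/20) ≈ 0.2679; Cmin,ss = (312/234)·f/(1−f) ≈ 0.488 μg/mL.
Regimen B: f = (1/2)^(41/20) ≈ 0.2415; Cmin,ss = (522/234)·f/(1−f) ≈ 0.710 μg/mL.
Difference ≈ 0.488 − 0.710 ≈ -0.222 μg/mL.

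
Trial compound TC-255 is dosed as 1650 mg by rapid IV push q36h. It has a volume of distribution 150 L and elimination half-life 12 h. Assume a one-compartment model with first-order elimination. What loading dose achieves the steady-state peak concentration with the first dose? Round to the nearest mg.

1886 mg

f = (1/2)^(36/12) ≈ 0.125000; accumulation ratio R = 1/(1−f) ≈ 1.14286.
Loading dose to hit Cmax,ss on first dose: D_load = D_maint·R ≈ 1650 × 1.14286 ≈ 1885.72 mg.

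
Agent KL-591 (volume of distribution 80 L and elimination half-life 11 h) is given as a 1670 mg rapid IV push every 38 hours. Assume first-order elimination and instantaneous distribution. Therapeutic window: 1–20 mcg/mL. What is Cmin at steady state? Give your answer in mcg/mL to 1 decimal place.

τ/t½ = 38/11 ≈ 3.4545, so fraction remaining f = (1/2)^(38/11) ≈ 0.0912.
Single-dose peak C₀ = D/Vd = 1670/80 ≈ 20.875 mcg/mL.
Steady-state trough Cmin,ss = C₀·f/(1−f) ≈ 20.875 × 0.0912/0.9088 ≈ 2.095 mcg/mL.
Trough 2.1 mcg/mL vs MEC 1 mcg/mL: adequate.

2.1 mcg/mL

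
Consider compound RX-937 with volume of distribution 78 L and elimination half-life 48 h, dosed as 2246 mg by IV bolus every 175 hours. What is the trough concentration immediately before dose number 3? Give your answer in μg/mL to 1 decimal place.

2.5 μg/mL

f = (1/2)^(τ/t½) = (1/2)^(175/48) ≈ 0.0799.
C₀ = D/Vd = 2246/78 ≈ 28.795 μg/mL.
Before the 3rd dose, 2 doses have been given. Superposition: Cmin = C₀·(f + f²).
≈ 28.795 × (0.0799 + 0.0064) ≈ 28.795 × 0.0863 ≈ 2.485 μg/mL.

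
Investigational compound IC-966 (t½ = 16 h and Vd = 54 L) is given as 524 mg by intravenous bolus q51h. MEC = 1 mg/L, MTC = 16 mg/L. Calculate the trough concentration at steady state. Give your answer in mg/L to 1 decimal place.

1.2 mg/L

Over one 51-h interval, 51/16 ≈ 3.1875 half-lives elapse, leaving f ≈ 0.1098 of each dose.
At steady state, accumulation factor R = 1/(1 − e^(−kτ)) ≈ 1.1233.
Single-dose peak C₀ = D/Vd = 524/54 ≈ 9.704 mg/L.
Steady-state peak Cmax,ss = C₀·R ≈ 9.704 × 1.1233 ≈ 10.901 mg/L.
Steady-state trough Cmin,ss = Cmax,ss·f ≈ 10.901 × 0.1098 ≈ 1.197 mg/L.
Trough 1.2 mg/L vs MEC 1 mg/L: adequate.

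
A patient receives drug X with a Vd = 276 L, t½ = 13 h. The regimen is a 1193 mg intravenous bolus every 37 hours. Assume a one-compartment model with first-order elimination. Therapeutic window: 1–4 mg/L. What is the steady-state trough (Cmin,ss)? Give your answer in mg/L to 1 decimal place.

τ/t½ = 37/13 ≈ 2.8462, so fraction remaining f = (1/2)^(37/13) ≈ 0.1391.
At steady state, accumulation factor R = 1/(1 − e^(−kτ)) ≈ 1.1616.
Single-dose peak C₀ = D/Vd = 1193/276 ≈ 4.322 mg/L.
Cmax,ss = C₀/(1 − f) ≈ 4.322/0.8609 ≈ 5.020 mg/L.
One interval later, Cmin,ss = Cmax,ss·e^(−kτ) ≈ 5.020 × 0.1391 ≈ 0.698 mg/L.
Trough 0.7 mg/L vs MEC 1 mg/L: subtherapeutic.

0.7 mg/L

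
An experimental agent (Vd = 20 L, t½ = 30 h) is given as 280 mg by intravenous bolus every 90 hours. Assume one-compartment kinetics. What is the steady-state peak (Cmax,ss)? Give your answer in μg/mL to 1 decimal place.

τ = 90 h = 3 half-lives, so f = (1/2)^3 = 0.125.
At steady state, R = 1/(1 − 0.125) = 8/7.
Single-dose peak C₀ = D/Vd = 280/20 = 14 μg/mL.
Steady-state peak Cmax,ss = C₀·R = 14 × 8/7 ≈ 16.000 μg/mL.

16.0 μg/mL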